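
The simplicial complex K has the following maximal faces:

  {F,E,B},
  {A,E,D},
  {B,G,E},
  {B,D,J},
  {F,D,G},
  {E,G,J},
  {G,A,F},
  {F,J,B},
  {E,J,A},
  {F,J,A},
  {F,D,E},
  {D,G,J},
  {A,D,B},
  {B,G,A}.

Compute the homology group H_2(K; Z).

Take the total order A < B < D < E < F < G < J on the vertex set. Then K (dimension 2) consists of the simplices:

  0-simplices (7): A, B, D, E, F, G, J
  1-simplices (21): AB, AD, AE, AF, AG, AJ, BD, BE, BF, BG, BJ, DE, DF, DG, DJ, EF, EG, EJ, FG, FJ, GJ
  2-simplices (14): ABD, ABG, ADE, AEJ, AFG, AFJ, BDJ, BEF, BEG, BFJ, DEF, DFG, DGJ, EGJ

so the chain groups are C_0 ≅ Z^7, C_1 ≅ Z^21, C_2 ≅ Z^14.

Boundary ∂_1: C_1 → C_0 is given by ∂[p,q] = [q] − [p].
The resulting 7×21 matrix has rank 6, and its Smith normal form has invariant factors (1,1,1,1,1,1).

The boundary map ∂_2: C_2 → C_1 acts by ∂[p,q,r] = [q,r] − [p,r] + [p,q]. For instance
  ∂BEF = EF − BF + BE,
  ∂DFG = FG − DG + DF.
The 21×14 boundary matrix has rank 13 and Smith normal form diag(1,1,1,1,1,1,1,1,1,1,1,1,1).

Computing H_k = (kernel of ∂_k) / (image of ∂_{k+1}):

  H_2: rank ker ∂_2 − rank ∂_3 = (14 − 13) − 0 = 1, and there is no ∂_3, so H_2 = Z.

H_2 ≅ Z.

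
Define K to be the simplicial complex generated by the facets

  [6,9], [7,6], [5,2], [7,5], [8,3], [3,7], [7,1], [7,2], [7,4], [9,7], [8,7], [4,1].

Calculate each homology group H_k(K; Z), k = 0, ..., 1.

Order the vertices as 1 < 2 < 3 < 4 < 5 < 6 < 7 < 8 < 9. Listing each simplex with vertices in this order, K has dimension 1 with simplices:

  0-simplices (9): [1], [2], [3], [4], [5], [6], [7], [8], [9]
  1-simplices (12): [1,4], [1,7], [2,5], [2,7], [3,7], [3,8], [4,7], [5,7], [6,7], [6,9], [7,8], [7,9]

so the chain groups are C_0 ≅ Z^9, C_1 ≅ Z^12.

∂_1: C_1 → C_0 sends each edge [p,q] (with p < q) to q − p. For instance
  ∂[3,7] = [7] − [3].
This gives a 9×12 integer matrix of rank 8; reducing to Smith normal form yields diagonal entries (1,1,1,1,1,1,1,1).

Reading off H_k = ker ∂_k / im ∂_{k+1}:

  H_0: rank C_0 − rank ∂_1 = 9 − 8 = 1, and the invariant factors of ∂_1 are all 1, so H_0 = Z.
  H_1: rank ker ∂_1 − rank ∂_2 = (12 − 8) − 0 = 4, and there is no ∂_2, so H_1 = Z^4.

(K is a triangulation of a wedge of 4 circles.)

H_0 = Z,  H_1 = Z^4.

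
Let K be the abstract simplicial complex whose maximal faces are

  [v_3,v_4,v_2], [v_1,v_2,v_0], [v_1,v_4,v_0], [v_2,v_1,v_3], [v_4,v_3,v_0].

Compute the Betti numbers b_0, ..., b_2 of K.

b_0 = 1, b_1 = 1, b_2 = 0.

K has 5 vertices, 10 edges, 5 triangles.
rank ∂_0 = 0, rank ∂_1 = 4 ⇒ b_0 = 5 − 0 − 4 = 1; all invariant factors of ∂_1 are 1 so no torsion. So H_0 ≅ Z.
rank ∂_1 = 4, rank ∂_2 = 5 ⇒ b_1 = 10 − 4 − 5 = 1; all invariant factors of ∂_2 are 1 so no torsion. So H_1 ≅ Z.
rank ∂_2 = 5, rank ∂_3 = 0 ⇒ b_2 = 5 − 5 − 0 = 0. So H_2 ≅ 0.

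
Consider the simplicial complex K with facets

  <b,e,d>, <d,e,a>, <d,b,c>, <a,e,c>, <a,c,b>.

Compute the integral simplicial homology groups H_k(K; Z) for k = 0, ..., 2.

H_0 ≅ Z,  H_1 ≅ Z,  H_2 = 0.

Order the vertices as a < b < c < d < e. Listing each simplex with vertices in this order, K has dimension 2 with simplices:

  0-simplices (5): a, b, c, d, e
  1-simplices (10): ab, ac, ad, ae, bc, bd, be, cd, ce, de
  2-simplices (5): abc, ace, ade, bcd, bde

so the chain groups are C_0 ≅ Z^5, C_1 ≅ Z^10, C_2 ≅ Z^5.

Boundary ∂_1: C_1 → C_0 maps an edge to its endpoints' difference, ∂[p,q] = q − p. For instance
  ∂de = e − d.
As a 5×10 matrix over Z this has rank 4, with invariant factors (1,1,1,1).

The boundary map ∂_2: C_2 → C_1 maps a triangle to the signed sum of its edges. For instance
  ∂bde = de − be + bd,
  ∂bcd = cd − bd + bc.
The 10×5 boundary matrix has rank 5 and Smith normal form diag(1,1,1,1,1).

Computing H_k = (kernel of ∂_k) / (image of ∂_{k+1}):

  H_0: rank C_0 − rank ∂_1 = 5 − 4 = 1, and the invariant factors of ∂_1 are all 1, so H_0 ≅ Z.
  H_1: rank ker ∂_1 − rank ∂_2 = (10 − 4) − 5 = 1, and the invariant factors of ∂_2 are all 1, so H_1 ≅ Z.
  H_2: rank ker ∂_2 − rank ∂_3 = (5 − 5) − 0 = 0, and there is no ∂_3, so H_2 ≅ 0.

(K is a triangulation of the Möbius band.)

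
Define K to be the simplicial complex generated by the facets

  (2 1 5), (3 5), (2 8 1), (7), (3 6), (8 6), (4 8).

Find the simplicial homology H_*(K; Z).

Take the total order 1 < 2 < 3 < 4 < 5 < 6 < 7 < 8 on the vertex set. Then K (dimension 2) consists of the simplices:

  0-simplices (8): [1], [2], [3], [4], [5], [6], [7], [8]
  1-simplices (9): [1,2], [1,5], [1,8], [2,5], [2,8], [3,5], [3,6], [4,8], [6,8]
  2-simplices (2): [1,2,5], [1,2,8]

so the chain groups are C_0 ≅ Z^8, C_1 ≅ Z^9, C_2 ≅ Z^2.

The boundary map ∂_1: C_1 → C_0 sends each edge [p,q] (with p < q) to q − p.
As a 8×9 matrix over Z this has rank 6, with invariant factors (1,1,1,1,1,1).

Boundary ∂_2: C_2 → C_1 sends each 2-simplex [p,q,r] to [q,r] − [p,r] + [p,q]. For instance
  ∂[1,2,8] = [2,8] − [1,8] + [1,2],
  ∂[1,2,5] = [2,5] − [1,5] + [1,2].
This gives a 9×2 integer matrix of rank 2; reducing to Smith normal form yields diagonal entries (1,1).

Reading off H_k = ker ∂_k / im ∂_{k+1}:

  H_0: rank C_0 − rank ∂_1 = 8 − 6 = 2, and the invariant factors of ∂_1 are all 1, so H_0 = Z^2.
  H_1: rank ker ∂_1 − rank ∂_2 = (9 − 6) − 2 = 1, and the invariant factors of ∂_2 are all 1, so H_1 = Z.
  H_2: rank ker ∂_2 − rank ∂_3 = (2 − 2) − 0 = 0, and there is no ∂_3, so H_2 = 0.

H_0 ≅ Z^2,  H_1 ≅ Z,  H_2 = 0.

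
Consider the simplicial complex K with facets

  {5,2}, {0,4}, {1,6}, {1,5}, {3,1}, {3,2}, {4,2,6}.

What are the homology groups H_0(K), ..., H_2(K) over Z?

Order the vertices as 0 < 1 < 2 < 3 < 4 < 5 < 6. Listing each simplex with vertices in this order, K has dimension 2 with simplices:

  0-simplices (7): [0], [1], [2], [3], [4], [5], [6]
  1-simplices (9): [0,4], [1,3], [1,5], [1,6], [2,3], [2,4], [2,5], [2,6], [4,6]
  2-simplices (1): [2,4,6]

so the chain groups are C_0 ≅ Z^7, C_1 ≅ Z^9, C_2 ≅ Z^1.

∂_1: C_1 → C_0 is given by ∂[p,q] = [q] − [p].
As a 7×9 matrix over Z this has rank 6, with invariant factors (1,1,1,1,1,1).

The boundary map ∂_2: C_2 → C_1 maps a triangle to the signed sum of its edges. For instance
  ∂[2,4,6] = [4,6] − [2,6] + [2,4].
The resulting 9×1 matrix has rank 1, and its Smith normal form has invariant factors (1).

Now H_k = ker ∂_k / im ∂_{k+1}, so:

  H_0: rank C_0 − rank ∂_1 = 7 − 6 = 1, and the invariant factors of ∂_1 are all 1, so H_0 ≅ Z.
  H_1: rank ker ∂_1 − rank ∂_2 = (9 − 6) − 1 = 2, and the invariant factors of ∂_2 are all 1, so H_1 ≅ Z^2.
  H_2: rank ker ∂_2 − rank ∂_3 = (1 − 1) − 0 = 0, and there is no ∂_3, so H_2 ≅ 0.

As a check, the Euler characteristic is 7 − 9 + 1 = -1, which agrees with 1 − 2 + 0 = -1.

H_0 ≅ Z,  H_1 ≅ Z^2,  H_2 = 0.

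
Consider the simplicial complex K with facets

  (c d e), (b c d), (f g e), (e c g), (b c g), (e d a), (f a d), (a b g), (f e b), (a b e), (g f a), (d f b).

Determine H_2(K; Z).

H_2 ≅ 0.

K has 7 vertices, 18 edges, 12 triangles.
rank ∂_2 = 12, rank ∂_3 = 0 ⇒ b_2 = 12 − 12 − 0 = 0. So H_2 ≅ 0.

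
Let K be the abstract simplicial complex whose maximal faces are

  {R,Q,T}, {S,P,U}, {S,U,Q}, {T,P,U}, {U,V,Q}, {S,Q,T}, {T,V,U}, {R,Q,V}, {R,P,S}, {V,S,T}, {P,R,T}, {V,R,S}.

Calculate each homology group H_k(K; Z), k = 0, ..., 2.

Fix the vertex order P < Q < R < S < T < U < V and write every simplex with vertices in increasing order. Then dim K = 2 and the simplices of K are:

  0-simplices (7): P, Q, R, S, T, U, V
  1-simplices (18): PR, PS, PT, PU, QR, QS, QT, QU, QV, RS, RT, RV, ST, SU, SV, TU, TV, UV
  2-simplices (12): PRS, PRT, PSU, PTU, QRT, QRV, QST, QSU, QUV, RSV, STV, TUV

so the chain groups are C_0 ≅ Z^7, C_1 ≅ Z^18, C_2 ≅ Z^12.

Boundary ∂_1: C_1 → C_0 maps an edge to its endpoints' difference, ∂[p,q] = q − p.
The 7×18 boundary matrix has rank 6 and Smith normal form diag(1,1,1,1,1,1).

Boundary ∂_2: C_2 → C_1 acts by ∂[p,q,r] = [q,r] − [p,r] + [p,q]. For instance
  ∂QRT = RT − QT + QR,
  ∂QUV = UV − QV + QU.
The resulting 18×12 matrix has rank 12, and its Smith normal form has invariant factors (1,1,1,1,1,1,1,1,1,1,1,2).

From H_k ≅ ker(∂_k) / im(∂_{k+1}) we obtain:

  H_0: rank C_0 − rank ∂_1 = 7 − 6 = 1, and the invariant factors of ∂_1 are all 1, so H_0 ≅ Z.
  H_1: rank ker ∂_1 − rank ∂_2 = (18 − 6) − 12 = 0, and ∂_2 has invariant factor 2 > 1, so H_1 ≅ Z/2.
  H_2: rank ker ∂_2 − rank ∂_3 = (12 − 12) − 0 = 0, and there is no ∂_3, so H_2 ≅ 0.

As a check, the Euler characteristic is 7 − 18 + 12 = 1, which agrees with 1 − 0 + 0 = 1.
(K is a triangulation of the real projective plane RP^2.)

H_0 = Z,  H_1 = Z/2,  H_2 = 0.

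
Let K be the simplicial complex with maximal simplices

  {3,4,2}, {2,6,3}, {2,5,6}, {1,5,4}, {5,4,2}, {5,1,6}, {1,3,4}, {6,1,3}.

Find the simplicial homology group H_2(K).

H_2 ≅ Z.

Take the total order 1 < 2 < 3 < 4 < 5 < 6 on the vertex set. Then K (dimension 2) consists of the simplices:

  0-simplices (6): [1], [2], [3], [4], [5], [6]
  1-simplices (12): [1,3], [1,4], [1,5], [1,6], [2,3], [2,4], [2,5], [2,6], [3,4], [3,6], [4,5], [5,6]
  2-simplices (8): [1,3,4], [1,3,6], [1,4,5], [1,5,6], [2,3,4], [2,3,6], [2,4,5], [2,5,6]

so the chain groups are C_0 ≅ Z^6, C_1 ≅ Z^12, C_2 ≅ Z^8.

∂_1: C_1 → C_0 maps an edge to its endpoints' difference, ∂[p,q] = q − p. For instance
  ∂[3,4] = [4] − [3].
This gives a 6×12 integer matrix of rank 5; reducing to Smith normal form yields diagonal entries (1,1,1,1,1).

Boundary ∂_2: C_2 → C_1 maps a triangle to the signed sum of its edges. For instance
  ∂[1,4,5] = [4,5] − [1,5] + [1,4],
  ∂[1,3,6] = [3,6] − [1,6] + [1,3].
This gives a 12×8 integer matrix of rank 7; reducing to Smith normal form yields diagonal entries (1,1,1,1,1,1,1).

Now H_k = ker ∂_k / im ∂_{k+1}, so:

  H_2: rank ker ∂_2 − rank ∂_3 = (8 − 7) − 0 = 1, and there is no ∂_3, so H_2 = Z.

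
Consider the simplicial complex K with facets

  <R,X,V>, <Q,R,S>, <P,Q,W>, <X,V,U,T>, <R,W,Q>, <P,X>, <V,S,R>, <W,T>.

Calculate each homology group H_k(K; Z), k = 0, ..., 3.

H_0 ≅ Z,  H_1 ≅ Z^2,  H_2 = 0,  H_3 = 0.

Fix the vertex order P < Q < R < S < T < U < V < W < X and write every simplex with vertices in increasing order. Then dim K = 3 and the simplices of K are:

  0-simplices (9): P, Q, R, S, T, U, V, W, X
  1-simplices (18): PQ, PW, PX, QR, QS, QW, RS, RV, RW, RX, SV, TU, TV, TW, TX, UV, UX, VX
  2-simplices (9): PQW, QRS, QRW, RSV, RVX, TUV, TUX, TVX, UVX
  3-simplices (1): TUVX

giving chain groups C_0 ≅ Z^9, C_1 ≅ Z^18, C_2 ≅ Z^9, C_3 ≅ Z^1.

The boundary map ∂_1: C_1 → C_0 is given by ∂[p,q] = [q] − [p].
The resulting 9×18 matrix has rank 8, and its Smith normal form has invariant factors (1,1,1,1,1,1,1,1).

The boundary map ∂_2: C_2 → C_1 sends each 2-simplex [p,q,r] to [q,r] − [p,r] + [p,q]. For instance
  ∂PQW = QW − PW + PQ,
  ∂TVX = VX − TX + TV.
The 18×9 boundary matrix has rank 8 and Smith normal form diag(1,1,1,1,1,1,1,1).

∂_3: C_3 → C_2 sends each 3-simplex σ to the alternating sum Σ_i (−1)^i (σ with its i-th vertex removed). For instance
  ∂TUVX = UVX − TVX + TUX − TUV.
The resulting 9×1 matrix has rank 1, and its Smith normal form has invariant factors (1).

Reading off H_k = ker ∂_k / im ∂_{k+1}:

  H_0: rank C_0 − rank ∂_1 = 9 − 8 = 1, and the invariant factors of ∂_1 are all 1, so H_0 ≅ Z.
  H_1: rank ker ∂_1 − rank ∂_2 = (18 − 8) − 8 = 2, and the invariant factors of ∂_2 are all 1, so H_1 ≅ Z^2.
  H_2: rank ker ∂_2 − rank ∂_3 = (9 − 8) − 1 = 0, and the invariant factors of ∂_3 are all 1, so H_2 ≅ 0.
  H_3: rank ker ∂_3 − rank ∂_4 = (1 − 1) − 0 = 0, and there is no ∂_4, so H_3 ≅ 0.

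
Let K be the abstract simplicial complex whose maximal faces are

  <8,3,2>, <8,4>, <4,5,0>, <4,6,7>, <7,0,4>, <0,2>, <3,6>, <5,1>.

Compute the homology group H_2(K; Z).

H_2 ≅ 0.

K has 9 vertices, 14 edges, 4 triangles.
rank ∂_2 = 4, rank ∂_3 = 0 ⇒ b_2 = 4 − 4 − 0 = 0. So H_2 = 0.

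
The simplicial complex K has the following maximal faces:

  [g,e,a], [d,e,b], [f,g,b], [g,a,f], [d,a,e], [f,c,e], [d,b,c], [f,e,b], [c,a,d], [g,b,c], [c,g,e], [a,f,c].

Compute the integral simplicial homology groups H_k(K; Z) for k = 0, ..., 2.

Fix the vertex order a < b < c < d < e < f < g and write every simplex with vertices in increasing order. Then dim K = 2 and the simplices of K are:

  0-simplices (7): a, b, c, d, e, f, g
  1-simplices (18): ac, ad, ae, af, ag, bc, bd, be, bf, bg, cd, ce, cf, cg, de, ef, eg, fg
  2-simplices (12): acd, acf, ade, aeg, afg, bcd, bcg, bde, bef, bfg, cef, ceg

Hence C_0 ≅ Z^7, C_1 ≅ Z^18, C_2 ≅ Z^12.

∂_1: C_1 → C_0 is given by ∂[p,q] = [q] − [p].
As a 7×18 matrix over Z this has rank 6, with invariant factors (1,1,1,1,1,1).

The boundary map ∂_2: C_2 → C_1 acts by ∂[p,q,r] = [q,r] − [p,r] + [p,q]. For instance
  ∂bde = de − be + bd,
  ∂afg = fg − ag + af.
The 18×12 boundary matrix has rank 12 and Smith normal form diag(1,1,1,1,1,1,1,1,1,1,1,2).

Computing H_k = (kernel of ∂_k) / (image of ∂_{k+1}):

  H_0: rank C_0 − rank ∂_1 = 7 − 6 = 1, and the invariant factors of ∂_1 are all 1, so H_0 = Z.
  H_1: rank ker ∂_1 − rank ∂_2 = (18 − 6) − 12 = 0, and ∂_2 has invariant factor 2 > 1, so H_1 = Z/2Z.
  H_2: rank ker ∂_2 − rank ∂_3 = (12 − 12) − 0 = 0, and there is no ∂_3, so H_2 = 0.

H_0 = Z,  H_1 = Z/2Z,  H_2 = 0.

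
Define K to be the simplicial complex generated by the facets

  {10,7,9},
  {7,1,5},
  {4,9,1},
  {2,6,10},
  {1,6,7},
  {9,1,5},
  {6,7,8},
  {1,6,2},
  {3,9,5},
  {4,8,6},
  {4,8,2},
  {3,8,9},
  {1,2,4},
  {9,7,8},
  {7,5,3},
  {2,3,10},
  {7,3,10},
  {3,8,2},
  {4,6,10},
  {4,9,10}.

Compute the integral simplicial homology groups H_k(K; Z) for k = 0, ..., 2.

Order the vertices as 1 < 2 < 3 < 4 < 5 < 6 < 7 < 8 < 9 < 10. Listing each simplex with vertices in this order, K has dimension 2 with simplices:

  0-simplices (10): [1], [2], [3], [4], [5], [6], [7], [8], [9], [10]
  1-simplices (30): (30 of them)
  2-simplices (20): (20 of them)

Hence C_0 ≅ Z^10, C_1 ≅ Z^30, C_2 ≅ Z^20.

Boundary ∂_1: C_1 → C_0 is given by ∂[p,q] = [q] − [p]. For instance
  ∂[2,3] = [3] − [2].
As a 10×30 matrix over Z this has rank 9, with invariant factors (1,1,1,1,1,1,1,1,1).

∂_2: C_2 → C_1 acts by ∂[p,q,r] = [q,r] − [p,r] + [p,q]. For instance
  ∂[4,6,8] = [6,8] − [4,8] + [4,6],
  ∂[1,5,7] = [5,7] − [1,7] + [1,5].
As a 30×20 matrix over Z this has rank 20, with invariant factors (1,1,1,1,1,1,1,1,1,1,1,1,1,1,1,1,1,1,1,2).

Reading off H_k = ker ∂_k / im ∂_{k+1}:

  H_0: rank C_0 − rank ∂_1 = 10 − 9 = 1, and the invariant factors of ∂_1 are all 1, so H_0 = Z.
  H_1: rank ker ∂_1 − rank ∂_2 = (30 − 9) − 20 = 1, and ∂_2 has invariant factor 2 > 1, so H_1 = Z × Z/2.
  H_2: rank ker ∂_2 − rank ∂_3 = (20 − 20) − 0 = 0, and there is no ∂_3, so H_2 = 0.

As a check, the Euler characteristic is 10 − 30 + 20 = 0, which agrees with 1 − 1 + 0 = 0.

H_0 = Z,  H_1 = Z × Z/2,  H_2 = 0.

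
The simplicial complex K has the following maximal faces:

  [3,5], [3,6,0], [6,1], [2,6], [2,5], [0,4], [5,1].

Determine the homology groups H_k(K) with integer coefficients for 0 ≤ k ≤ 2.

We work with the vertex ordering 0 < 1 < 2 < 3 < 4 < 5 < 6. The simplices of K, each written with vertices in increasing order, are:

  0-simplices (7): [0], [1], [2], [3], [4], [5], [6]
  1-simplices (9): [0,3], [0,4], [0,6], [1,5], [1,6], [2,5], [2,6], [3,5], [3,6]
  2-simplices (1): [0,3,6]

Hence C_0 ≅ Z^7, C_1 ≅ Z^9, C_2 ≅ Z^1.

The boundary map ∂_1: C_1 → C_0 is given by ∂[p,q] = [q] − [p].
The 7×9 boundary matrix has rank 6 and Smith normal form diag(1,1,1,1,1,1).

The boundary map ∂_2: C_2 → C_1 acts by ∂[p,q,r] = [q,r] − [p,r] + [p,q]. For instance
  ∂[0,3,6] = [3,6] − [0,6] + [0,3].
The resulting 9×1 matrix has rank 1, and its Smith normal form has invariant factors (1).

From H_k ≅ ker(∂_k) / im(∂_{k+1}) we obtain:

  H_0: rank C_0 − rank ∂_1 = 7 − 6 = 1, and the invariant factors of ∂_1 are all 1, so H_0 = Z.
  H_1: rank ker ∂_1 − rank ∂_2 = (9 − 6) − 1 = 2, and the invariant factors of ∂_2 are all 1, so H_1 = Z^2.
  H_2: rank ker ∂_2 − rank ∂_3 = (1 − 1) − 0 = 0, and there is no ∂_3, so H_2 = 0.

As a check, the Euler characteristic is 7 − 9 + 1 = -1, which agrees with 1 − 2 + 0 = -1.

H_0 ≅ Z,  H_1 ≅ Z^2,  H_2 = 0.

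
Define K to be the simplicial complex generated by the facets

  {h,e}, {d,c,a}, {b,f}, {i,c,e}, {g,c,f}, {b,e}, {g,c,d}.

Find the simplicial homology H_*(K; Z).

Fix the vertex order a < b < c < d < e < f < g < h < i and write every simplex with vertices in increasing order. Then dim K = 2 and the simplices of K are:

  0-simplices (9): a, b, c, d, e, f, g, h, i
  1-simplices (13): ac, ad, be, bf, cd, ce, cf, cg, ci, dg, eh, ei, fg
  2-simplices (4): acd, cdg, cei, cfg

Hence C_0 ≅ Z^9, C_1 ≅ Z^13, C_2 ≅ Z^4.

∂_1: C_1 → C_0 is given by ∂[p,q] = [q] − [p]. For instance
  ∂cg = g − c.
The 9×13 boundary matrix has rank 8 and Smith normal form diag(1,1,1,1,1,1,1,1).

Boundary ∂_2: C_2 → C_1 maps a triangle to the signed sum of its edges. For instance
  ∂acd = cd − ad + ac,
  ∂cdg = dg − cg + cd.
The 13×4 boundary matrix has rank 4 and Smith normal form diag(1,1,1,1).

Reading off H_k = ker ∂_k / im ∂_{k+1}:

  H_0: rank C_0 − rank ∂_1 = 9 − 8 = 1, and the invariant factors of ∂_1 are all 1, so H_0 ≅ Z.
  H_1: rank ker ∂_1 − rank ∂_2 = (13 − 8) − 4 = 1, and the invariant factors of ∂_2 are all 1, so H_1 ≅ Z.
  H_2: rank ker ∂_2 − rank ∂_3 = (4 − 4) − 0 = 0, and there is no ∂_3, so H_2 ≅ 0.

H_0 ≅ Z,  H_1 ≅ Z,  H_2 = 0.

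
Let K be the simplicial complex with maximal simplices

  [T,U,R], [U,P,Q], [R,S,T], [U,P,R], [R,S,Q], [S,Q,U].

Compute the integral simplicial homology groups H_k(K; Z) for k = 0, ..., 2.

Take the total order P < Q < R < S < T < U on the vertex set. Then K (dimension 2) consists of the simplices:

  0-simplices (6): P, Q, R, S, T, U
  1-simplices (12): PQ, PR, PU, QR, QS, QU, RS, RT, RU, ST, SU, TU
  2-simplices (6): PQU, PRU, QRS, QSU, RST, RTU

so the chain groups are C_0 ≅ Z^6, C_1 ≅ Z^12, C_2 ≅ Z^6.

∂_1: C_1 → C_0 is given by ∂[p,q] = [q] − [p]. For instance
  ∂PQ = Q − P.
As a 6×12 matrix over Z this has rank 5, with invariant factors (1,1,1,1,1).

The boundary map ∂_2: C_2 → C_1 acts by ∂[p,q,r] = [q,r] − [p,r] + [p,q]. For instance
  ∂PQU = QU − PU + PQ,
  ∂RTU = TU − RU + RT.
The 12×6 boundary matrix has rank 6 and Smith normal form diag(1,1,1,1,1,1).

Reading off H_k = ker ∂_k / im ∂_{k+1}:

  H_0: rank C_0 − rank ∂_1 = 6 − 5 = 1, and the invariant factors of ∂_1 are all 1, so H_0 ≅ Z.
  H_1: rank ker ∂_1 − rank ∂_2 = (12 − 5) − 6 = 1, and the invariant factors of ∂_2 are all 1, so H_1 ≅ Z.
  H_2: rank ker ∂_2 − rank ∂_3 = (6 − 6) − 0 = 0, and there is no ∂_3, so H_2 ≅ 0.

As a check, the Euler characteristic is 6 − 12 + 6 = 0, which agrees with 1 − 1 + 0 = 0.

H_0 ≅ Z,  H_1 ≅ Z,  H_2 = 0.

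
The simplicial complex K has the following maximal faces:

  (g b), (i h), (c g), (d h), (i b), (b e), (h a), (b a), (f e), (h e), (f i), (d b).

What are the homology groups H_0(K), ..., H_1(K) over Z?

H_0 = Z,  H_1 = Z^4.

Order the vertices as a < b < c < d < e < f < g < h < i. Listing each simplex with vertices in this order, K has dimension 1 with simplices:

  0-simplices (9): a, b, c, d, e, f, g, h, i
  1-simplices (12): ab, ah, bd, be, bg, bi, cg, dh, ef, eh, fi, hi

Hence C_0 ≅ Z^9, C_1 ≅ Z^12.

∂_1: C_1 → C_0 maps an edge to its endpoints' difference, ∂[p,q] = q − p. For instance
  ∂eh = h − e.
As a 9×12 matrix over Z this has rank 8, with invariant factors (1,1,1,1,1,1,1,1).

Reading off H_k = ker ∂_k / im ∂_{k+1}:

  H_0: rank C_0 − rank ∂_1 = 9 − 8 = 1, and the invariant factors of ∂_1 are all 1, so H_0 ≅ Z.
  H_1: rank ker ∂_1 − rank ∂_2 = (12 − 8) − 0 = 4, and there is no ∂_2, so H_1 ≅ Z^4.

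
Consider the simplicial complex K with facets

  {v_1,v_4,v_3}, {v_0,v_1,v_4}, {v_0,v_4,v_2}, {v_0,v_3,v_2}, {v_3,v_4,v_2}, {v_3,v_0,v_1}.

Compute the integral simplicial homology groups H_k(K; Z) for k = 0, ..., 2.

We work with the vertex ordering v_0 < v_1 < v_2 < v_3 < v_4. The simplices of K, each written with vertices in increasing order, are:

  0-simplices (5): [v_0], [v_1], [v_2], [v_3], [v_4]
  1-simplices (9): [v_0,v_1], [v_0,v_2], [v_0,v_3], [v_0,v_4], [v_1,v_3], [v_1,v_4], [v_2,v_3], [v_2,v_4], [v_3,v_4]
  2-simplices (6): [v_0,v_1,v_3], [v_0,v_1,v_4], [v_0,v_2,v_3], [v_0,v_2,v_4], [v_1,v_3,v_4], [v_2,v_3,v_4]

giving chain groups C_0 ≅ Z^5, C_1 ≅ Z^9, C_2 ≅ Z^6.

∂_1: C_1 → C_0 maps an edge to its endpoints' difference, ∂[p,q] = q − p.
As a 5×9 matrix over Z this has rank 4, with invariant factors (1,1,1,1).

Boundary ∂_2: C_2 → C_1 maps a triangle to the signed sum of its edges. For instance
  ∂[v_1,v_3,v_4] = [v_3,v_4] − [v_1,v_4] + [v_1,v_3],
  ∂[v_0,v_2,v_3] = [v_2,v_3] − [v_0,v_3] + [v_0,v_2].
The resulting 9×6 matrix has rank 5, and its Smith normal form has invariant factors (1,1,1,1,1).

Reading off H_k = ker ∂_k / im ∂_{k+1}:

  H_0: rank C_0 − rank ∂_1 = 5 − 4 = 1, and the invariant factors of ∂_1 are all 1, so H_0 ≅ Z.
  H_1: rank ker ∂_1 − rank ∂_2 = (9 − 4) − 5 = 0, and the invariant factors of ∂_2 are all 1, so H_1 ≅ 0.
  H_2: rank ker ∂_2 − rank ∂_3 = (6 − 5) − 0 = 1, and there is no ∂_3, so H_2 ≅ Z.

As a check, the Euler characteristic is 5 − 9 + 6 = 2, which agrees with 1 − 0 + 1 = 2.

H_0 ≅ Z,  H_1 = 0,  H_2 ≅ Z.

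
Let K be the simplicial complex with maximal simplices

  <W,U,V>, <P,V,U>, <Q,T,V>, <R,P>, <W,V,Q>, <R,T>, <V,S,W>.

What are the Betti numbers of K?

b_0 = 1, b_1 = 1, b_2 = 0.

Order the vertices as P < Q < R < S < T < U < V < W. Listing each simplex with vertices in this order, K has dimension 2 with simplices:

  0-simplices (8): P, Q, R, S, T, U, V, W
  1-simplices (13): PR, PU, PV, QT, QV, QW, RT, SV, SW, TV, UV, UW, VW
  2-simplices (5): PUV, QTV, QVW, SVW, UVW

giving chain groups C_0 ≅ Z^8, C_1 ≅ Z^13, C_2 ≅ Z^5.

Boundary ∂_1: C_1 → C_0 sends each edge [p,q] (with p < q) to q − p.
This gives a 8×13 integer matrix of rank 7; reducing to Smith normal form yields diagonal entries (1,1,1,1,1,1,1).

∂_2: C_2 → C_1 sends each 2-simplex [p,q,r] to [q,r] − [p,r] + [p,q]. For instance
  ∂UVW = VW − UW + UV,
  ∂QVW = VW − QW + QV.
This gives a 13×5 integer matrix of rank 5; reducing to Smith normal form yields diagonal entries (1,1,1,1,1).

Now H_k = ker ∂_k / im ∂_{k+1}, so:

  H_0: rank C_0 − rank ∂_1 = 8 − 7 = 1, and the invariant factors of ∂_1 are all 1, so H_0 = Z.
  H_1: rank ker ∂_1 − rank ∂_2 = (13 − 7) − 5 = 1, and the invariant factors of ∂_2 are all 1, so H_1 = Z.
  H_2: rank ker ∂_2 − rank ∂_3 = (5 − 5) − 0 = 0, and there is no ∂_3, so H_2 = 0.

Hence the Betti numbers are b_0 = 1, b_1 = 1, b_2 = 0.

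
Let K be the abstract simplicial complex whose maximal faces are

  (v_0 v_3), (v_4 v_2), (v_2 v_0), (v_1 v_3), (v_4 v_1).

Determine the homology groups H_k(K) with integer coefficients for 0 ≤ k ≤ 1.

We work with the vertex ordering v_0 < v_1 < v_2 < v_3 < v_4. The simplices of K, each written with vertices in increasing order, are:

  0-simplices (5): [v_0], [v_1], [v_2], [v_3], [v_4]
  1-simplices (5): [v_0,v_2], [v_0,v_3], [v_1,v_3], [v_1,v_4], [v_2,v_4]

Hence C_0 ≅ Z^5, C_1 ≅ Z^5.

The boundary map ∂_1: C_1 → C_0 maps an edge to its endpoints' difference, ∂[p,q] = q − p. For instance
  ∂[v_1,v_4] = [v_4] − [v_1].
The resulting 5×5 matrix has rank 4, and its Smith normal form has invariant factors (1,1,1,1).

From H_k ≅ ker(∂_k) / im(∂_{k+1}) we obtain:

  H_0: rank C_0 − rank ∂_1 = 5 − 4 = 1, and the invariant factors of ∂_1 are all 1, so H_0 ≅ Z.
  H_1: rank ker ∂_1 − rank ∂_2 = (5 − 4) − 0 = 1, and there is no ∂_2, so H_1 ≅ Z.

As a check, the Euler characteristic is 5 − 5 = 0, which agrees with 1 − 1 = 0.
(K is a triangulation of the circle S^1.)

H_0 = Z,  H_1 = Z.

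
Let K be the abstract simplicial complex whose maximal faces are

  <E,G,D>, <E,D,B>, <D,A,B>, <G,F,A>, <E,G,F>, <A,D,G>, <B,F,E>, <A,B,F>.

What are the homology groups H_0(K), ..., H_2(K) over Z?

H_0 = Z,  H_1 = 0,  H_2 = Z.

Fix the vertex order A < B < D < E < F < G and write every simplex with vertices in increasing order. Then dim K = 2 and the simplices of K are:

  0-simplices (6): A, B, D, E, F, G
  1-simplices (12): AB, AD, AF, AG, BD, BE, BF, DE, DG, EF, EG, FG
  2-simplices (8): ABD, ABF, ADG, AFG, BDE, BEF, DEG, EFG

so the chain groups are C_0 ≅ Z^6, C_1 ≅ Z^12, C_2 ≅ Z^8.

∂_1: C_1 → C_0 maps an edge to its endpoints' difference, ∂[p,q] = q − p. For instance
  ∂AG = G − A.
This gives a 6×12 integer matrix of rank 5; reducing to Smith normal form yields diagonal entries (1,1,1,1,1).

Boundary ∂_2: C_2 → C_1 maps a triangle to the signed sum of its edges. For instance
  ∂AFG = FG − AG + AF,
  ∂BDE = DE − BE + BD.
This gives a 12×8 integer matrix of rank 7; reducing to Smith normal form yields diagonal entries (1,1,1,1,1,1,1).

Now H_k = ker ∂_k / im ∂_{k+1}, so:

  H_0: rank C_0 − rank ∂_1 = 6 − 5 = 1, and the invariant factors of ∂_1 are all 1, so H_0 ≅ Z.
  H_1: rank ker ∂_1 − rank ∂_2 = (12 − 5) − 7 = 0, and the invariant factors of ∂_2 are all 1, so H_1 ≅ 0.
  H_2: rank ker ∂_2 − rank ∂_3 = (8 − 7) − 0 = 1, and there is no ∂_3, so H_2 ≅ Z.

As a check, the Euler characteristic is 6 − 12 + 8 = 2, which agrees with 1 − 0 + 1 = 2.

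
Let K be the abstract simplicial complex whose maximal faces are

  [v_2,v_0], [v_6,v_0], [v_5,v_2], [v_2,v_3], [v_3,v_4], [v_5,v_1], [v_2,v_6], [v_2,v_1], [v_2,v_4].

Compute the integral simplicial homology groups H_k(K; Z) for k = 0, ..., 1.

Take the total order v_0 < v_1 < v_2 < v_3 < v_4 < v_5 < v_6 on the vertex set. Then K (dimension 1) consists of the simplices:

  0-simplices (7): [v_0], [v_1], [v_2], [v_3], [v_4], [v_5], [v_6]
  1-simplices (9): [v_0,v_2], [v_0,v_6], [v_1,v_2], [v_1,v_5], [v_2,v_3], [v_2,v_4], [v_2,v_5], [v_2,v_6], [v_3,v_4]

so the chain groups are C_0 ≅ Z^7, C_1 ≅ Z^9.

∂_1: C_1 → C_0 maps an edge to its endpoints' difference, ∂[p,q] = q − p. For instance
  ∂[v_0,v_6] = [v_6] − [v_0].
This gives a 7×9 integer matrix of rank 6; reducing to Smith normal form yields diagonal entries (1,1,1,1,1,1).

Computing H_k = (kernel of ∂_k) / (image of ∂_{k+1}):

  H_0: rank C_0 − rank ∂_1 = 7 − 6 = 1, and the invariant factors of ∂_1 are all 1, so H_0 ≅ Z.
  H_1: rank ker ∂_1 − rank ∂_2 = (9 − 6) − 0 = 3, and there is no ∂_2, so H_1 ≅ Z^3.

H_0 = Z,  H_1 = Z^3.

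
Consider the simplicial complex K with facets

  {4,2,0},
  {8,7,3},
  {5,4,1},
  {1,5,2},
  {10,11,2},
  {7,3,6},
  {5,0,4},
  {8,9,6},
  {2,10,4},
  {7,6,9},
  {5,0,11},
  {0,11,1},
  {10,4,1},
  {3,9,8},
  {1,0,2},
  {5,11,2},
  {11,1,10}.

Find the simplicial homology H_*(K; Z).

Order the vertices as 0 < 1 < 2 < 3 < 4 < 5 < 6 < 7 < 8 < 9 < 10 < 11. Listing each simplex with vertices in this order, K has dimension 2 with simplices:

  0-simplices (12): [0], [1], [2], [3], [4], [5], [6], [7], [8], [9], [10], [11]
  1-simplices (28): (28 of them)
  2-simplices (17): [0,1,2], [0,1,11], [0,2,4], [0,4,5], [0,5,11], [1,2,5], [1,4,5], [1,4,10], [1,10,11], [2,4,10], [2,5,11], [2,10,11], [3,6,7], [3,7,8], [3,8,9], [6,7,9], [6,8,9]

giving chain groups C_0 ≅ Z^12, C_1 ≅ Z^28, C_2 ≅ Z^17.

Boundary ∂_1: C_1 → C_0 sends each edge [p,q] (with p < q) to q − p. For instance
  ∂[2,10] = [10] − [2].
As a 12×28 matrix over Z this has rank 10, with invariant factors (1,1,1,1,1,1,1,1,1,1).

∂_2: C_2 → C_1 sends each 2-simplex [p,q,r] to [q,r] − [p,r] + [p,q]. For instance
  ∂[6,8,9] = [8,9] − [6,9] + [6,8],
  ∂[0,5,11] = [5,11] − [0,11] + [0,5].
As a 28×17 matrix over Z this has rank 17, with invariant factors (1,1,1,1,1,1,1,1,1,1,1,1,1,1,1,1,2).

Computing H_k = (kernel of ∂_k) / (image of ∂_{k+1}):

  H_0: rank C_0 − rank ∂_1 = 12 − 10 = 2, and the invariant factors of ∂_1 are all 1, so H_0 = Z^2.
  H_1: rank ker ∂_1 − rank ∂_2 = (28 − 10) − 17 = 1, and ∂_2 has invariant factor 2 > 1, so H_1 = Z ⊕ Z_2.
  H_2: rank ker ∂_2 − rank ∂_3 = (17 − 17) − 0 = 0, and there is no ∂_3, so H_2 = 0.

As a check, the Euler characteristic is 12 − 28 + 17 = 1, which agrees with 2 − 1 + 0 = 1.
(K is a triangulation of the disjoint union of the Möbius band and the real projective plane RP^2.)

H_0 = Z^2,  H_1 = Z ⊕ Z_2,  H_2 = 0.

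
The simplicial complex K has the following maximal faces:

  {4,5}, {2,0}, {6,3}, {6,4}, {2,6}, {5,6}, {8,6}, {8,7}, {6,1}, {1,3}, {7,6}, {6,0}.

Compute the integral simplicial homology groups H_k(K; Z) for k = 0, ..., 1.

We work with the vertex ordering 0 < 1 < 2 < 3 < 4 < 5 < 6 < 7 < 8. The simplices of K, each written with vertices in increasing order, are:

  0-simplices (9): [0], [1], [2], [3], [4], [5], [6], [7], [8]
  1-simplices (12): [0,2], [0,6], [1,3], [1,6], [2,6], [3,6], [4,5], [4,6], [5,6], [6,7], [6,8], [7,8]

giving chain groups C_0 ≅ Z^9, C_1 ≅ Z^12.

The boundary map ∂_1: C_1 → C_0 is given by ∂[p,q] = [q] − [p]. For instance
  ∂[3,6] = [6] − [3].
The resulting 9×12 matrix has rank 8, and its Smith normal form has invariant factors (1,1,1,1,1,1,1,1).

Now H_k = ker ∂_k / im ∂_{k+1}, so:

  H_0: rank C_0 − rank ∂_1 = 9 − 8 = 1, and the invariant factors of ∂_1 are all 1, so H_0 = Z.
  H_1: rank ker ∂_1 − rank ∂_2 = (12 − 8) − 0 = 4, and there is no ∂_2, so H_1 = Z^4.

(K is a triangulation of a wedge of 4 circles.)

H_0 = Z,  H_1 = Z^4.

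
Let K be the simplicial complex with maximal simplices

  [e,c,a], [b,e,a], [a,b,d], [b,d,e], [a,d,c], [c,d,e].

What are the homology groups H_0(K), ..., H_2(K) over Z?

H_0 ≅ Z,  H_1 = 0,  H_2 ≅ Z.

Take the total order a < b < c < d < e on the vertex set. Then K (dimension 2) consists of the simplices:

  0-simplices (5): a, b, c, d, e
  1-simplices (9): ab, ac, ad, ae, bd, be, cd, ce, de
  2-simplices (6): abd, abe, acd, ace, bde, cde

Hence C_0 ≅ Z^5, C_1 ≅ Z^9, C_2 ≅ Z^6.

The boundary map ∂_1: C_1 → C_0 maps an edge to its endpoints' difference, ∂[p,q] = q − p. For instance
  ∂ac = c − a.
The resulting 5×9 matrix has rank 4, and its Smith normal form has invariant factors (1,1,1,1).

∂_2: C_2 → C_1 sends each 2-simplex [p,q,r] to [q,r] − [p,r] + [p,q]. For instance
  ∂acd = cd − ad + ac,
  ∂bde = de − be + bd.
The resulting 9×6 matrix has rank 5, and its Smith normal form has invariant factors (1,1,1,1,1).

Computing H_k = (kernel of ∂_k) / (image of ∂_{k+1}):

  H_0: rank C_0 − rank ∂_1 = 5 − 4 = 1, and the invariant factors of ∂_1 are all 1, so H_0 = Z.
  H_1: rank ker ∂_1 − rank ∂_2 = (9 − 4) − 5 = 0, and the invariant factors of ∂_2 are all 1, so H_1 = 0.
  H_2: rank ker ∂_2 − rank ∂_3 = (6 − 5) − 0 = 1, and there is no ∂_3, so H_2 = Z.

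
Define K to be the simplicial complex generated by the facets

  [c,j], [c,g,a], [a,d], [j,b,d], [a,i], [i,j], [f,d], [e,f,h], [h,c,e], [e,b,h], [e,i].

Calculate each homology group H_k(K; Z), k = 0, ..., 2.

H_0 ≅ Z,  H_1 ≅ Z^5,  H_2 = 0.

K has 10 vertices, 19 edges, 5 triangles.
rank ∂_0 = 0, rank ∂_1 = 9 ⇒ b_0 = 10 − 0 − 9 = 1; all invariant factors of ∂_1 are 1 so no torsion. So H_0 ≅ Z.
rank ∂_1 = 9, rank ∂_2 = 5 ⇒ b_1 = 19 − 9 − 5 = 5; all invariant factors of ∂_2 are 1 so no torsion. So H_1 ≅ Z^5.
rank ∂_2 = 5, rank ∂_3 = 0 ⇒ b_2 = 5 − 5 − 0 = 0. So H_2 ≅ 0.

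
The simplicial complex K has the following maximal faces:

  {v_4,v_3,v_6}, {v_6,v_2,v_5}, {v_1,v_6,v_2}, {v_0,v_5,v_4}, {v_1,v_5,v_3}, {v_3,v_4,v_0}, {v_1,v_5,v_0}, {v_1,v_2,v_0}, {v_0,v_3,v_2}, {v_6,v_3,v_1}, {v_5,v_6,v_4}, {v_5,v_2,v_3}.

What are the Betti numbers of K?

b_0 = 1, b_1 = 0, b_2 = 0.

Take the total order v_0 < v_1 < v_2 < v_3 < v_4 < v_5 < v_6 on the vertex set. Then K (dimension 2) consists of the simplices:

  0-simplices (7): [v_0], [v_1], [v_2], [v_3], [v_4], [v_5], [v_6]
  1-simplices (18): (18 of them)
  2-simplices (12): (12 of them)

giving chain groups C_0 ≅ Z^7, C_1 ≅ Z^18, C_2 ≅ Z^12.

∂_1: C_1 → C_0 maps an edge to its endpoints' difference, ∂[p,q] = q − p. For instance
  ∂[v_4,v_6] = [v_6] − [v_4].
The 7×18 boundary matrix has rank 6 and Smith normal form diag(1,1,1,1,1,1).

∂_2: C_2 → C_1 acts by ∂[p,q,r] = [q,r] − [p,r] + [p,q]. For instance
  ∂[v_3,v_4,v_6] = [v_4,v_6] − [v_3,v_6] + [v_3,v_4],
  ∂[v_0,v_3,v_4] = [v_3,v_4] − [v_0,v_4] + [v_0,v_3].
As a 18×12 matrix over Z this has rank 12, with invariant factors (1,1,1,1,1,1,1,1,1,1,1,2).

Computing H_k = (kernel of ∂_k) / (image of ∂_{k+1}):

  H_0: rank C_0 − rank ∂_1 = 7 − 6 = 1, and the invariant factors of ∂_1 are all 1, so H_0 ≅ Z.
  H_1: rank ker ∂_1 − rank ∂_2 = (18 − 6) − 12 = 0, and ∂_2 has invariant factor 2 > 1, so H_1 ≅ Z/2Z.
  H_2: rank ker ∂_2 − rank ∂_3 = (12 − 12) − 0 = 0, and there is no ∂_3, so H_2 ≅ 0.

(K is a triangulation of the real projective plane RP^2.)

Hence the Betti numbers are b_0 = 1, b_1 = 0, b_2 = 0.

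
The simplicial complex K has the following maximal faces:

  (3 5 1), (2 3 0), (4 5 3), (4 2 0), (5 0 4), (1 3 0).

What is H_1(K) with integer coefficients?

K has 6 vertices, 12 edges, 6 triangles.
rank ∂_1 = 5, rank ∂_2 = 6 ⇒ b_1 = 12 − 5 − 6 = 1; all invariant factors of ∂_2 are 1 so no torsion. So H_1 = Z.

H_1 ≅ Z.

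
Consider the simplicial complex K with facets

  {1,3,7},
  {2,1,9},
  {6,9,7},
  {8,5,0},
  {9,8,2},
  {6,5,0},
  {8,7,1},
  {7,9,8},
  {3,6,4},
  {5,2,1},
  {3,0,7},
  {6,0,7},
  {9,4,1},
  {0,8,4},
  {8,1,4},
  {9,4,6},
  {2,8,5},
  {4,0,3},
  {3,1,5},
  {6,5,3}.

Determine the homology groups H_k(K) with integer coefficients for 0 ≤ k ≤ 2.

Take the total order 0 < 1 < 2 < 3 < 4 < 5 < 6 < 7 < 8 < 9 on the vertex set. Then K (dimension 2) consists of the simplices:

  0-simplices (10): [0], [1], [2], [3], [4], [5], [6], [7], [8], [9]
  1-simplices (30): (30 of them)
  2-simplices (20): (20 of them)

Hence C_0 ≅ Z^10, C_1 ≅ Z^30, C_2 ≅ Z^20.

∂_1: C_1 → C_0 sends each edge [p,q] (with p < q) to q − p. For instance
  ∂[1,9] = [9] − [1].
As a 10×30 matrix over Z this has rank 9, with invariant factors (1,1,1,1,1,1,1,1,1).

Boundary ∂_2: C_2 → C_1 maps a triangle to the signed sum of its edges. For instance
  ∂[1,2,5] = [2,5] − [1,5] + [1,2],
  ∂[3,4,6] = [4,6] − [3,6] + [3,4].
The resulting 30×20 matrix has rank 20, and its Smith normal form has invariant factors (1,1,1,1,1,1,1,1,1,1,1,1,1,1,1,1,1,1,1,2).

Computing H_k = (kernel of ∂_k) / (image of ∂_{k+1}):

  H_0: rank C_0 − rank ∂_1 = 10 − 9 = 1, and the invariant factors of ∂_1 are all 1, so H_0 = Z.
  H_1: rank ker ∂_1 − rank ∂_2 = (30 − 9) − 20 = 1, and ∂_2 has invariant factor 2 > 1, so H_1 = Z × Z/2.
  H_2: rank ker ∂_2 − rank ∂_3 = (20 − 20) − 0 = 0, and there is no ∂_3, so H_2 = 0.

As a check, the Euler characteristic is 10 − 30 + 20 = 0, which agrees with 1 − 1 + 0 = 0.

H_0 = Z,  H_1 = Z × Z/2,  H_2 = 0.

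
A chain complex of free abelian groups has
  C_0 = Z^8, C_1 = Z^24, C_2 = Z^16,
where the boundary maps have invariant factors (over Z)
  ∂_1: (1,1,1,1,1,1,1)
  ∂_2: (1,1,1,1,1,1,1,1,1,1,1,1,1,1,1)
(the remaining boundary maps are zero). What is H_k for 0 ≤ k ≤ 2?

H_0: b_0 = 8 − 0 − 7 = 1; torsion from ∂_1 factors > 1: none. So H_0 = Z.
H_1: b_1 = 24 − 7 − 15 = 2; torsion from ∂_2 factors > 1: none. So H_1 = Z^2.
H_2: b_2 = 16 − 15 − 0 = 1; torsion from ∂_3 factors > 1: none. So H_2 = Z.

H_0 = Z,  H_1 = Z^2,  H_2 = Z.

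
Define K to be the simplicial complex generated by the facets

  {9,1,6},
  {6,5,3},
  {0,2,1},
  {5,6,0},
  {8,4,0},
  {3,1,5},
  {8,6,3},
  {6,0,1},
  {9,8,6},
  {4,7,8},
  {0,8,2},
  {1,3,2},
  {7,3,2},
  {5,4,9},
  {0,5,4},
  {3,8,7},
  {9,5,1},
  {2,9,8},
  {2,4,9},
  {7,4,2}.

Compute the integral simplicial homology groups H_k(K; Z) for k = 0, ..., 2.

H_0 = Z,  H_1 = Z ⊕ Z/2Z,  H_2 = 0.

Take the total order 0 < 1 < 2 < 3 < 4 < 5 < 6 < 7 < 8 < 9 on the vertex set. Then K (dimension 2) consists of the simplices:

  0-simplices (10): [0], [1], [2], [3], [4], [5], [6], [7], [8], [9]
  1-simplices (30): (30 of them)
  2-simplices (20): (20 of them)

Hence C_0 ≅ Z^10, C_1 ≅ Z^30, C_2 ≅ Z^20.

The boundary map ∂_1: C_1 → C_0 is given by ∂[p,q] = [q] − [p]. For instance
  ∂[2,8] = [8] − [2].
This gives a 10×30 integer matrix of rank 9; reducing to Smith normal form yields diagonal entries (1,1,1,1,1,1,1,1,1).

Boundary ∂_2: C_2 → C_1 maps a triangle to the signed sum of its edges. For instance
  ∂[1,2,3] = [2,3] − [1,3] + [1,2],
  ∂[0,5,6] = [5,6] − [0,6] + [0,5].
As a 30×20 matrix over Z this has rank 20, with invariant factors (1,1,1,1,1,1,1,1,1,1,1,1,1,1,1,1,1,1,1,2).

Computing H_k = (kernel of ∂_k) / (image of ∂_{k+1}):

  H_0: rank C_0 − rank ∂_1 = 10 − 9 = 1, and the invariant factors of ∂_1 are all 1, so H_0 = Z.
  H_1: rank ker ∂_1 − rank ∂_2 = (30 − 9) − 20 = 1, and ∂_2 has invariant factor 2 > 1, so H_1 = Z ⊕ Z/2Z.
  H_2: rank ker ∂_2 − rank ∂_3 = (20 − 20) − 0 = 0, and there is no ∂_3, so H_2 = 0.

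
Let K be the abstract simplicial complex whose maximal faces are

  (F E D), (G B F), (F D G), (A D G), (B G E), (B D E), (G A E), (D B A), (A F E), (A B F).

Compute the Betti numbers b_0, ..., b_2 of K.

We work with the vertex ordering A < B < D < E < F < G. The simplices of K, each written with vertices in increasing order, are:

  0-simplices (6): A, B, D, E, F, G
  1-simplices (15): AB, AD, AE, AF, AG, BD, BE, BF, BG, DE, DF, DG, EF, EG, FG
  2-simplices (10): ABD, ABF, ADG, AEF, AEG, BDE, BEG, BFG, DEF, DFG

so the chain groups are C_0 ≅ Z^6, C_1 ≅ Z^15, C_2 ≅ Z^10.

Boundary ∂_1: C_1 → C_0 maps an edge to its endpoints' difference, ∂[p,q] = q − p. For instance
  ∂BE = E − B.
As a 6×15 matrix over Z this has rank 5, with invariant factors (1,1,1,1,1).

Boundary ∂_2: C_2 → C_1 acts by ∂[p,q,r] = [q,r] − [p,r] + [p,q]. For instance
  ∂AEG = EG − AG + AE,
  ∂BEG = EG − BG + BE.
The 15×10 boundary matrix has rank 10 and Smith normal form diag(1,1,1,1,1,1,1,1,1,2).

From H_k ≅ ker(∂_k) / im(∂_{k+1}) we obtain:

  H_0: rank C_0 − rank ∂_1 = 6 − 5 = 1, and the invariant factors of ∂_1 are all 1, so H_0 ≅ Z.
  H_1: rank ker ∂_1 − rank ∂_2 = (15 − 5) − 10 = 0, and ∂_2 has invariant factor 2 > 1, so H_1 ≅ Z/2.
  H_2: rank ker ∂_2 − rank ∂_3 = (10 − 10) − 0 = 0, and there is no ∂_3, so H_2 ≅ 0.

As a check, the Euler characteristic is 6 − 15 + 10 = 1, which agrees with 1 − 0 + 0 = 1.
(K is a triangulation of the real projective plane RP^2.)

Hence the Betti numbers are b_0 = 1, b_1 = 0, b_2 = 0.

b_0 = 1, b_1 = 0, b_2 = 0.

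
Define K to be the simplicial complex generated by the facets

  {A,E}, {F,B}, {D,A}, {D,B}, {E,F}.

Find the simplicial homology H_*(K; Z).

H_0 = Z,  H_1 = Z.

Order the vertices as A < B < D < E < F. Listing each simplex with vertices in this order, K has dimension 1 with simplices:

  0-simplices (5): A, B, D, E, F
  1-simplices (5): AD, AE, BD, BF, EF

so the chain groups are C_0 ≅ Z^5, C_1 ≅ Z^5.

∂_1: C_1 → C_0 is given by ∂[p,q] = [q] − [p]. For instance
  ∂AE = E − A.
This gives a 5×5 integer matrix of rank 4; reducing to Smith normal form yields diagonal entries (1,1,1,1).

Computing H_k = (kernel of ∂_k) / (image of ∂_{k+1}):

  H_0: rank C_0 − rank ∂_1 = 5 − 4 = 1, and the invariant factors of ∂_1 are all 1, so H_0 ≅ Z.
  H_1: rank ker ∂_1 − rank ∂_2 = (5 − 4) − 0 = 1, and there is no ∂_2, so H_1 ≅ Z.

(K is a triangulation of the circle S^1.)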